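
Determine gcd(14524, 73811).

1

gcd(73811, 14524):
  73811 = 5*14524 + 1191
  14524 = 12*1191 + 232
  1191 = 5*232 + 31
  232 = 7*31 + 15
  31 = 2*15 + 1
  15 = 15*1
so gcd(73811, 14524) = 1.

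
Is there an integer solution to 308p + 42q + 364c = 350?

yes

gcd(308, 42) = 14  (308 = 7·42 + 14, 42 = 3·14).
gcd(14, 364) = 14.
14 divides 350, so integer solutions exist.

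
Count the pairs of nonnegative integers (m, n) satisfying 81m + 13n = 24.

0

gcd(81, 13) = 1.
By Bézout, 81·(-4) + 13·(25) = 1.
One solution: (8, -48).
General: m = 8 + 13t, n = -48 - 81t.
m ≥ 0 ⇒ t ≥ 0; n ≥ 0 ⇒ t ≤ -1. So t ∈ [0, -1]: 0 solutions.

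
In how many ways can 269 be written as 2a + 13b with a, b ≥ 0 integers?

10

gcd(13, 2) = 1  (13 = 6·2 + 1, 2 = 2·1).
Back-substituting, 2·(-6) + 13·(1) = 1.
Scale by 269: one solution is (-1614, 269). Reduce a mod 13: (11, 19).
General: a = 11 + 13t, b = 19 - 2t.
a ≥ 0 ⇒ t ≥ 0; b ≥ 0 ⇒ t ≤ 9. So t ∈ [0, 9]: 10 solutions.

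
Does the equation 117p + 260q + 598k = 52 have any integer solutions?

yes

gcd(260, 117) = 13  (260 = 2·117 + 26, 117 = 4·26 + 13, 26 = 2·13).
gcd(13, 598) = 13.
13 divides 52, so integer solutions exist.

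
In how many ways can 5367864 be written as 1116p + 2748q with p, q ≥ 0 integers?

gcd(2748, 1116) = 12  (2748 = 2×1116 + 516, 1116 = 2×516 + 84, 516 = 6×84 + 12, 84 = 7×12).
Back-substituting, 1116×(-32) + 2748×(13) = 12.
Scale by 447322: one solution is (-14314304, 5815186). Reduce p mod 229: (28, 1942).
General: p = 28 + 229t, q = 1942 - 93t.
p ≥ 0 ⇒ t ≥ 0; q ≥ 0 ⇒ t ≤ 20. So t ∈ [0, 20]: 21 solutions.

21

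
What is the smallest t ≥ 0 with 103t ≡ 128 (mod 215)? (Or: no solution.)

91

gcd(215, 103) = 1  (215 = 2·103 + 9, 103 = 11·9 + 4, 9 = 2·4 + 1, 4 = 4·1).
1 divides 128, so solutions exist.
Back-substituting, 103·(-48) + 215·(23) = 1.
So 103·(-48) ≡ 1 (mod 215); multiply by 128: t ≡ -6144 (mod 215).
Smallest nonnegative: t = -6144 mod 215 = 91.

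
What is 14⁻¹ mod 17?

11

gcd(17, 14):
  17 = 1*14 + 3
  14 = 4*3 + 2
  3 = 1*2 + 1
  2 = 2*1
so gcd(17, 14) = 1.
Back-substitute for Bézout coefficients:
  1 = 3 - 1*2
  ... = 14*(-6) + 17*(5)
So 14*-6 ≡ 1 (mod 17), and -6 mod 17 = 11.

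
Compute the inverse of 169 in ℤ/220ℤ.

gcd(220, 169) = 1.
By Bézout, 169·(69) + 220·(-53) = 1.
So 169·69 ≡ 1 (mod 220), and 69 mod 220 = 69.

69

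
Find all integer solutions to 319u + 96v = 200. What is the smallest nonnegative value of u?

56

gcd(319, 96):
  319 = 3·96 + 31
  96 = 3·31 + 3
  31 = 10·3 + 1
  3 = 3·1
so gcd(319, 96) = 1.
1 divides 200, so solutions exist.
Back-substitute for Bézout coefficients:
  1 = 31 - 10·3
  ... = 319·(31) + 96·(-103)
Scale by 200/1 = 200: (u₀, v₀) = (6200, -20600).
General solution: u = 6200 + 96t, v = -20600 - 319t for integer t.
u ≥ 0: smallest is 6200 mod 96 = 56 (at t = -64), with v = -184.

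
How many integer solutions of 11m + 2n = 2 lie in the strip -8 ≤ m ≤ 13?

gcd(11, 2) = 1  (11 = 5*2 + 1, 2 = 2*1).
Back-substituting, 11*(1) + 2*(-5) = 1.
Scale by 2: particular solution (2, -10); reduce m mod 2: (0, 1).
General solution: m = 0 + 2t, n = 1 - 11t for integer t.
-8 ≤ 0 + 2t ≤ 13 gives t ∈ [-4, 6], which is 11 values.

11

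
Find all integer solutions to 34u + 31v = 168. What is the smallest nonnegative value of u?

gcd(34, 31) = 1.
1 divides 168, so solutions exist.
By Bézout, 34·(-10) + 31·(11) = 1.
Scale by 168/1 = 168: (u₀, v₀) = (-1680, 1848).
General solution: u = -1680 + 31t, v = 1848 - 34t for integer t.
u ≥ 0: smallest is -1680 mod 31 = 25 (at t = 55), with v = -22.

25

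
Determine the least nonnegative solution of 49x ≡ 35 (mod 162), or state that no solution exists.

gcd(162, 49):
  162 = 3×49 + 15
  49 = 3×15 + 4
  15 = 3×4 + 3
  4 = 1×3 + 1
  3 = 3×1
so gcd(162, 49) = 1.
1 divides 35, so solutions exist.
Back-substitute for Bézout coefficients:
  1 = 4 - 1×3
  ... = 49×(43) + 162×(-13)
So 49×(43) ≡ 1 (mod 162); multiply by 35: x ≡ 1505 (mod 162).
Smallest nonnegative: x = 1505 mod 162 = 47.

47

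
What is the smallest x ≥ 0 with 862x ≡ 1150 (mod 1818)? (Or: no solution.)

343

gcd(1818, 862) = 2  (1818 = 2×862 + 94, 862 = 9×94 + 16, 94 = 5×16 + 14, 16 = 1×14 + 2, 14 = 7×2).
2 divides 1150, so solutions exist.
Back-substituting, 862×(116) + 1818×(-55) = 2.
So 862×(116) ≡ 2 (mod 1818); multiply by 575: x ≡ 66700 (mod 909).
Smallest nonnegative: x = 66700 mod 909 = 343.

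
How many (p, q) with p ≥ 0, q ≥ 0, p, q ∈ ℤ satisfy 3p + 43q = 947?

gcd(43, 3) = 1.
By Bézout, 3·(-14) + 43·(1) = 1.
One solution: (29, 20).
General: p = 29 + 43t, q = 20 - 3t.
p ≥ 0 ⇒ t ≥ 0; q ≥ 0 ⇒ t ≤ 6. So t ∈ [0, 6]: 7 solutions.

7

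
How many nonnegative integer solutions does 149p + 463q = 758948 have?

11

gcd(463, 149):
  463 = 3×149 + 16
  149 = 9×16 + 5
  16 = 3×5 + 1
  5 = 5×1
so gcd(463, 149) = 1.
Back-substitute for Bézout coefficients:
  1 = 16 - 3×5
  ... = 149×(-87) + 463×(28)
Scale by 758948: one solution is (-66028476, 21250544). Reduce p mod 463: (417, 1505).
General: p = 417 + 463t, q = 1505 - 149t.
p ≥ 0 ⇒ t ≥ 0; q ≥ 0 ⇒ t ≤ 10. So t ∈ [0, 10]: 11 solutions.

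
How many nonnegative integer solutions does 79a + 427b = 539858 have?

16

gcd(427, 79) = 1  (427 = 5·79 + 32, 79 = 2·32 + 15, 32 = 2·15 + 2, 15 = 7·2 + 1, 2 = 2·1).
Back-substituting, 79·(200) + 427·(-37) = 1.
Scale by 539858: one solution is (107971600, -19974746). Reduce a mod 427: (380, 1194).
General: a = 380 + 427t, b = 1194 - 79t.
a ≥ 0 ⇒ t ≥ 0; b ≥ 0 ⇒ t ≤ 15. So t ∈ [0, 15]: 16 solutions.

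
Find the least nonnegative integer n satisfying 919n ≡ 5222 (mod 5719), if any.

3976

gcd(5719, 919) = 1  (5719 = 6×919 + 205, 919 = 4×205 + 99, 205 = 2×99 + 7, 99 = 14×7 + 1, 7 = 7×1).
1 divides 5222, so solutions exist.
Back-substituting, 919×(809) + 5719×(-130) = 1.
So 919×(809) ≡ 1 (mod 5719); multiply by 5222: n ≡ 4224598 (mod 5719).
Smallest nonnegative: n = 4224598 mod 5719 = 3976.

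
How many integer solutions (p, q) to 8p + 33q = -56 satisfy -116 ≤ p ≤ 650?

gcd(33, 8) = 1.
By Bézout, 8·(-4) + 33·(1) = 1.
Particular solution: (26, -8).
General solution: p = 26 + 33t, q = -8 - 8t for integer t.
-116 ≤ 26 + 33t ≤ 650 gives t ∈ [-4, 18], which is 23 values.

23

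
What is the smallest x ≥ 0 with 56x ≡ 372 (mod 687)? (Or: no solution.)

gcd(687, 56) = 1  (687 = 12*56 + 15, 56 = 3*15 + 11, 15 = 1*11 + 4, 11 = 2*4 + 3, 4 = 1*3 + 1, 3 = 3*1).
1 divides 372, so solutions exist.
Back-substituting, 56*(-184) + 687*(15) = 1.
So 56*(-184) ≡ 1 (mod 687); multiply by 372: x ≡ -68448 (mod 687).
Smallest nonnegative: x = -68448 mod 687 = 252.

252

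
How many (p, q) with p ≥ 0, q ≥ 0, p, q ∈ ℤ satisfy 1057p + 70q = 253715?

gcd(1057, 70):
  1057 = 15×70 + 7
  70 = 10×7
so gcd(1057, 70) = 7.
Back-substitute for Bézout coefficients:
  7 = 1057 - 15×70
  ... = 1057×(1) + 70×(-15)
Scale by 36245: one solution is (36245, -543675). Reduce p mod 10: (5, 3549).
General: p = 5 + 10t, q = 3549 - 151t.
p ≥ 0 ⇒ t ≥ 0; q ≥ 0 ⇒ t ≤ 23. So t ∈ [0, 23]: 24 solutions.

24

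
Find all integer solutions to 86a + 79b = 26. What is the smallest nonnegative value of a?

15

gcd(86, 79) = 1  (86 = 1×79 + 7, 79 = 11×7 + 2, 7 = 3×2 + 1, 2 = 2×1).
1 divides 26, so solutions exist.
Back-substituting, 86×(34) + 79×(-37) = 1.
Scale by 26/1 = 26: (a₀, b₀) = (884, -962).
General solution: a = 884 + 79t, b = -962 - 86t for integer t.
a ≥ 0: smallest is 884 mod 79 = 15 (at t = -11), with b = -16.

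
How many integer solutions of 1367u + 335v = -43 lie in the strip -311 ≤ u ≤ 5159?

16

gcd(1367, 335):
  1367 = 4*335 + 27
  335 = 12*27 + 11
  27 = 2*11 + 5
  11 = 2*5 + 1
  5 = 5*1
so gcd(1367, 335) = 1.
Back-substitute for Bézout coefficients:
  1 = 11 - 2*5
  ... = 1367*(-62) + 335*(253)
Scale by -43: particular solution (2666, -10879); reduce u mod 335: (321, -1310).
General solution: u = 321 + 335t, v = -1310 - 1367t for integer t.
-311 ≤ 321 + 335t ≤ 5159 gives t ∈ [-1, 14], which is 16 values.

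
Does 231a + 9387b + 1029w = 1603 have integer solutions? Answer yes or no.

gcd(9387, 231) = 21.
gcd(21, 1029) = 21.
21 does not divide 1603 (remainder 7), so no integer solutions.

no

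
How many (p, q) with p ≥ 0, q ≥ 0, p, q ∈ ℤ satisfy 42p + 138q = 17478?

gcd(138, 42) = 6.
By Bézout, 42×(10) + 138×(-3) = 6.
One solution: (12, 123).
General: p = 12 + 23t, q = 123 - 7t.
p ≥ 0 ⇒ t ≥ 0; q ≥ 0 ⇒ t ≤ 17. So t ∈ [0, 17]: 18 solutions.

18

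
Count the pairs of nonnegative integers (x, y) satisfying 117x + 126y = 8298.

5

gcd(126, 117):
  126 = 1*117 + 9
  117 = 13*9
so gcd(126, 117) = 9.
Back-substitute for Bézout coefficients:
  9 = 126 - 1*117
  ... = 117*(-1) + 126*(1)
Scale by 922: one solution is (-922, 922). Reduce x mod 14: (2, 64).
General: x = 2 + 14t, y = 64 - 13t.
x ≥ 0 ⇒ t ≥ 0; y ≥ 0 ⇒ t ≤ 4. So t ∈ [0, 4]: 5 solutions.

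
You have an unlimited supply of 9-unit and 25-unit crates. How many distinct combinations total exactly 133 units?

1

Need nonnegative integers with 9j + 25k = 133.
gcd(9, 25) = 1, and 9·(-11) + 25·(4) = 1.
So (j₀, k₀) = (-1463, 532); general j = -1463 + 25t, k = 532 - 9t.
j ≥ 0 ⇒ t ≥ 59; k ≥ 0 ⇒ t ≤ 59. That's 1 value of t.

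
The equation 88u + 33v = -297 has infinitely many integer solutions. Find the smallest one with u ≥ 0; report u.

gcd(88, 33):
  88 = 2×33 + 22
  33 = 1×22 + 11
  22 = 2×11
so gcd(88, 33) = 11.
11 divides -297, so solutions exist.
Back-substitute for Bézout coefficients:
  11 = 33 - 1×22
  ... = 88×(-1) + 33×(3)
Scale by -297/11 = -27: (u₀, v₀) = (27, -81).
General solution: u = 27 + 3t, v = -81 - 8t for integer t.
u ≥ 0: smallest is 27 mod 3 = 0 (at t = -9), with v = -9.

0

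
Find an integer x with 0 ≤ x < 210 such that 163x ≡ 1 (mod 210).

67

gcd(210, 163) = 1  (210 = 1·163 + 47, 163 = 3·47 + 22, 47 = 2·22 + 3, 22 = 7·3 + 1, 3 = 3·1).
Back-substituting, 163·(67) + 210·(-52) = 1.
So 163·67 ≡ 1 (mod 210), and 67 mod 210 = 67.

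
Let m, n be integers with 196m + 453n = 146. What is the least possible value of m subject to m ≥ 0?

gcd(453, 196):
  453 = 2*196 + 61
  196 = 3*61 + 13
  61 = 4*13 + 9
  13 = 1*9 + 4
  9 = 2*4 + 1
  4 = 4*1
so gcd(453, 196) = 1.
1 divides 146, so solutions exist.
Back-substitute for Bézout coefficients:
  1 = 9 - 2*4
  ... = 196*(-104) + 453*(45)
Scale by 146/1 = 146: (m₀, n₀) = (-15184, 6570).
General solution: m = -15184 + 453t, n = 6570 - 196t for integer t.
m ≥ 0: smallest is -15184 mod 453 = 218 (at t = 34), with n = -94.

218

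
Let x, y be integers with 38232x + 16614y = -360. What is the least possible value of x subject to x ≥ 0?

737

gcd(38232, 16614) = 18.
18 divides -360, so solutions exist.
By Bézout, 38232*(-83) + 16614*(191) = 18.
Scale by -360/18 = -20: (x₀, y₀) = (1660, -3820).
General solution: x = 1660 + 923t, y = -3820 - 2124t for integer t.
x ≥ 0: smallest is 1660 mod 923 = 737 (at t = -1), with y = -1696.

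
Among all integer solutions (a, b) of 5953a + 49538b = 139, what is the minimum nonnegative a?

11051

gcd(49538, 5953) = 1  (49538 = 8·5953 + 1914, 5953 = 3·1914 + 211, 1914 = 9·211 + 15, 211 = 14·15 + 1, 15 = 15·1).
1 divides 139, so solutions exist.
Back-substituting, 5953·(3287) + 49538·(-395) = 1.
Scale by 139/1 = 139: (a₀, b₀) = (456893, -54905).
General solution: a = 456893 + 49538t, b = -54905 - 5953t for integer t.
a ≥ 0: smallest is 456893 mod 49538 = 11051 (at t = -9), with b = -1328.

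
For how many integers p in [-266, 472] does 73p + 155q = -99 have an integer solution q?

4

gcd(155, 73) = 1  (155 = 2·73 + 9, 73 = 8·9 + 1, 9 = 9·1).
Back-substituting, 73·(17) + 155·(-8) = 1.
Scale by -99: particular solution (-1683, 792); reduce p mod 155: (22, -11).
General solution: p = 22 + 155t, q = -11 - 73t for integer t.
-266 ≤ 22 + 155t ≤ 472 gives t ∈ [-1, 2], which is 4 values.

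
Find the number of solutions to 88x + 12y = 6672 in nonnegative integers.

26

gcd(88, 12):
  88 = 7*12 + 4
  12 = 3*4
so gcd(88, 12) = 4.
Back-substitute for Bézout coefficients:
  4 = 88 - 7*12
  ... = 88*(1) + 12*(-7)
Scale by 1668: one solution is (1668, -11676). Reduce x mod 3: (0, 556).
General: x = 0 + 3t, y = 556 - 22t.
x ≥ 0 ⇒ t ≥ 0; y ≥ 0 ⇒ t ≤ 25. So t ∈ [0, 25]: 26 solutions.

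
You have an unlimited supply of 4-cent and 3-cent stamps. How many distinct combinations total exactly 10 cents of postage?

Need nonnegative integers with 4j + 3k = 10.
gcd(4, 3) = 1, and 4·(1) + 3·(-1) = 1.
So (j₀, k₀) = (10, -10); general j = 10 + 3t, k = -10 - 4t.
j ≥ 0 ⇒ t ≥ -3; k ≥ 0 ⇒ t ≤ -3. That's 1 value of t.

1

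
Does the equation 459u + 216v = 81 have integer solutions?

gcd(459, 216) = 27.
27 divides 81, so integer solutions exist.

yes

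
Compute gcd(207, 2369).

gcd(2369, 207):
  2369 = 11·207 + 92
  207 = 2·92 + 23
  92 = 4·23
so gcd(2369, 207) = 23.

23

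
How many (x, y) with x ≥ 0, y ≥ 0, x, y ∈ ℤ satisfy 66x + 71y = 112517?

gcd(71, 66) = 1.
By Bézout, 66*(14) + 71*(-13) = 1.
One solution: (32, 1555).
General: x = 32 + 71t, y = 1555 - 66t.
x ≥ 0 ⇒ t ≥ 0; y ≥ 0 ⇒ t ≤ 23. So t ∈ [0, 23]: 24 solutions.

24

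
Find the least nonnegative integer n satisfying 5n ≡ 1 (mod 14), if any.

gcd(14, 5) = 1  (14 = 2×5 + 4, 5 = 1×4 + 1, 4 = 4×1).
1 divides 1, so solutions exist.
Back-substituting, 5×(3) + 14×(-1) = 1.
So 5×(3) ≡ 1 (mod 14); multiply by 1: n ≡ 3 (mod 14).
Smallest nonnegative: n = 3 mod 14 = 3.

3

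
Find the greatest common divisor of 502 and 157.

gcd(502, 157):
  502 = 3·157 + 31
  157 = 5·31 + 2
  31 = 15·2 + 1
  2 = 2·1
so gcd(502, 157) = 1.

1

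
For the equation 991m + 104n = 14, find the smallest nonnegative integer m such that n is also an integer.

gcd(991, 104) = 1.
1 divides 14, so solutions exist.
By Bézout, 991×(-17) + 104×(162) = 1.
Scale by 14/1 = 14: (m₀, n₀) = (-238, 2268).
General solution: m = -238 + 104t, n = 2268 - 991t for integer t.
m ≥ 0: smallest is -238 mod 104 = 74 (at t = 3), with n = -705.

74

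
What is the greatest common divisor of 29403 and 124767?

gcd(124767, 29403):
  124767 = 4×29403 + 7155
  29403 = 4×7155 + 783
  7155 = 9×783 + 108
  783 = 7×108 + 27
  108 = 4×27
so gcd(124767, 29403) = 27.

27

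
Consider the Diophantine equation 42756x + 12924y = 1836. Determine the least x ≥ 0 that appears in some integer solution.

114

gcd(42756, 12924) = 12  (42756 = 3×12924 + 3984, 12924 = 3×3984 + 972, 3984 = 4×972 + 96, 972 = 10×96 + 12, 96 = 8×12).
12 divides 1836, so solutions exist.
Back-substituting, 42756×(-133) + 12924×(440) = 12.
Scale by 1836/12 = 153: (x₀, y₀) = (-20349, 67320).
General solution: x = -20349 + 1077t, y = 67320 - 3563t for integer t.
x ≥ 0: smallest is -20349 mod 1077 = 114 (at t = 19), with y = -377.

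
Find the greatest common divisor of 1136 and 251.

gcd(1136, 251) = 1  (1136 = 4×251 + 132, 251 = 1×132 + 119, 132 = 1×119 + 13, 119 = 9×13 + 2, 13 = 6×2 + 1, 2 = 2×1).

1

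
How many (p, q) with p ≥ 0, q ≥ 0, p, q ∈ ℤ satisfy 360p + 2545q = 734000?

gcd(2545, 360) = 5.
By Bézout, 360×(-205) + 2545×(29) = 5.
One solution: (116, 272).
General: p = 116 + 509t, q = 272 - 72t.
p ≥ 0 ⇒ t ≥ 0; q ≥ 0 ⇒ t ≤ 3. So t ∈ [0, 3]: 4 solutions.

4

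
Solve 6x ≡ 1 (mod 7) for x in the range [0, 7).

6

gcd(7, 6):
  7 = 1·6 + 1
  6 = 6·1
so gcd(7, 6) = 1.
Back-substitute for Bézout coefficients:
  1 = 7 - 1·6
  ... = 6·(-1) + 7·(1)
So 6·-1 ≡ 1 (mod 7), and -1 mod 7 = 6.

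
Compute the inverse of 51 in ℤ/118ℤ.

81

gcd(118, 51):
  118 = 2*51 + 16
  51 = 3*16 + 3
  16 = 5*3 + 1
  3 = 3*1
so gcd(118, 51) = 1.
Back-substitute for Bézout coefficients:
  1 = 16 - 5*3
  ... = 51*(-37) + 118*(16)
So 51*-37 ≡ 1 (mod 118), and -37 mod 118 = 81.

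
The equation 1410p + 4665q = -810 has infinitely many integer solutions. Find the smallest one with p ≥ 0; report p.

145

gcd(4665, 1410) = 15  (4665 = 3*1410 + 435, 1410 = 3*435 + 105, 435 = 4*105 + 15, 105 = 7*15).
15 divides -810, so solutions exist.
Back-substituting, 1410*(-43) + 4665*(13) = 15.
Scale by -810/15 = -54: (p₀, q₀) = (2322, -702).
General solution: p = 2322 + 311t, q = -702 - 94t for integer t.
p ≥ 0: smallest is 2322 mod 311 = 145 (at t = -7), with q = -44.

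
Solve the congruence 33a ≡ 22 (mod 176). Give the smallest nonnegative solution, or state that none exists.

6

gcd(176, 33):
  176 = 5*33 + 11
  33 = 3*11
so gcd(176, 33) = 11.
11 divides 22, so solutions exist.
Back-substitute for Bézout coefficients:
  11 = 176 - 5*33
  ... = 33*(-5) + 176*(1)
So 33*(-5) ≡ 11 (mod 176); multiply by 2: a ≡ -10 (mod 16).
Smallest nonnegative: a = -10 mod 16 = 6.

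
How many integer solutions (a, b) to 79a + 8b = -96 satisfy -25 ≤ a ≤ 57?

11

gcd(79, 8):
  79 = 9*8 + 7
  8 = 1*7 + 1
  7 = 7*1
so gcd(79, 8) = 1.
Back-substitute for Bézout coefficients:
  1 = 8 - 1*7
  ... = 79*(-1) + 8*(10)
Scale by -96: particular solution (96, -960); reduce a mod 8: (0, -12).
General solution: a = 0 + 8t, b = -12 - 79t for integer t.
-25 ≤ 0 + 8t ≤ 57 gives t ∈ [-3, 7], which is 11 values.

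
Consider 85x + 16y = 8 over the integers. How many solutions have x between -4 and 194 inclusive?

gcd(85, 16):
  85 = 5·16 + 5
  16 = 3·5 + 1
  5 = 5·1
so gcd(85, 16) = 1.
Back-substitute for Bézout coefficients:
  1 = 16 - 3·5
  ... = 85·(-3) + 16·(16)
Scale by 8: particular solution (-24, 128); reduce x mod 16: (8, -42).
General solution: x = 8 + 16t, y = -42 - 85t for integer t.
-4 ≤ 8 + 16t ≤ 194 gives t ∈ [0, 11], which is 12 values.

12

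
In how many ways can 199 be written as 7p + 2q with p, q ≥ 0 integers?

gcd(7, 2):
  7 = 3·2 + 1
  2 = 2·1
so gcd(7, 2) = 1.
Back-substitute for Bézout coefficients:
  1 = 7 - 3·2
  ... = 7·(1) + 2·(-3)
Scale by 199: one solution is (199, -597). Reduce p mod 2: (1, 96).
General: p = 1 + 2t, q = 96 - 7t.
p ≥ 0 ⇒ t ≥ 0; q ≥ 0 ⇒ t ≤ 13. So t ∈ [0, 13]: 14 solutions.

14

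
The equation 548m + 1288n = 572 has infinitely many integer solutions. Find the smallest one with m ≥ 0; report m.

41

gcd(1288, 548):
  1288 = 2*548 + 192
  548 = 2*192 + 164
  192 = 1*164 + 28
  164 = 5*28 + 24
  28 = 1*24 + 4
  24 = 6*4
so gcd(1288, 548) = 4.
4 divides 572, so solutions exist.
Back-substitute for Bézout coefficients:
  4 = 28 - 1*24
  ... = 548*(-47) + 1288*(20)
Scale by 572/4 = 143: (m₀, n₀) = (-6721, 2860).
General solution: m = -6721 + 322t, n = 2860 - 137t for integer t.
m ≥ 0: smallest is -6721 mod 322 = 41 (at t = 21), with n = -17.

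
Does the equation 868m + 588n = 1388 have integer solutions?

gcd(868, 588) = 28  (868 = 1·588 + 280, 588 = 2·280 + 28, 280 = 10·28).
28 does not divide 1388 (remainder 16), so no integer solutions.

no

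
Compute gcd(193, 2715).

1

gcd(2715, 193):
  2715 = 14*193 + 13
  193 = 14*13 + 11
  13 = 1*11 + 2
  11 = 5*2 + 1
  2 = 2*1
so gcd(2715, 193) = 1.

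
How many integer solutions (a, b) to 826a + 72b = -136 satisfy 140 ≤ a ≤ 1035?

25

gcd(826, 72) = 2  (826 = 11·72 + 34, 72 = 2·34 + 4, 34 = 8·4 + 2, 4 = 2·2).
Back-substituting, 826·(17) + 72·(-195) = 2.
Scale by -68: particular solution (-1156, 13260); reduce a mod 36: (32, -369).
General solution: a = 32 + 36t, b = -369 - 413t for integer t.
140 ≤ 32 + 36t ≤ 1035 gives t ∈ [3, 27], which is 25 values.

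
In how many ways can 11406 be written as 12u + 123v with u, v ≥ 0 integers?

gcd(123, 12) = 3.
By Bézout, 12*(-10) + 123*(1) = 3.
One solution: (28, 90).
General: u = 28 + 41t, v = 90 - 4t.
u ≥ 0 ⇒ t ≥ 0; v ≥ 0 ⇒ t ≤ 22. So t ∈ [0, 22]: 23 solutions.

23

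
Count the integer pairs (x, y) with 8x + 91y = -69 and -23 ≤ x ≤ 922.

11

gcd(91, 8) = 1  (91 = 11*8 + 3, 8 = 2*3 + 2, 3 = 1*2 + 1, 2 = 2*1).
Back-substituting, 8*(-34) + 91*(3) = 1.
Scale by -69: particular solution (2346, -207); reduce x mod 91: (71, -7).
General solution: x = 71 + 91t, y = -7 - 8t for integer t.
-23 ≤ 71 + 91t ≤ 922 gives t ∈ [-1, 9], which is 11 values.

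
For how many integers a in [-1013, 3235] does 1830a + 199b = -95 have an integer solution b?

21

gcd(1830, 199):
  1830 = 9*199 + 39
  199 = 5*39 + 4
  39 = 9*4 + 3
  4 = 1*3 + 1
  3 = 3*1
so gcd(1830, 199) = 1.
Back-substitute for Bézout coefficients:
  1 = 4 - 1*3
  ... = 1830*(-51) + 199*(469)
Scale by -95: particular solution (4845, -44555); reduce a mod 199: (69, -635).
General solution: a = 69 + 199t, b = -635 - 1830t for integer t.
-1013 ≤ 69 + 199t ≤ 3235 gives t ∈ [-5, 15], which is 21 values.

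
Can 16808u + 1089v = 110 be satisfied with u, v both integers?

gcd(16808, 1089) = 11  (16808 = 15*1089 + 473, 1089 = 2*473 + 143, 473 = 3*143 + 44, 143 = 3*44 + 11, 44 = 4*11).
11 divides 110, so integer solutions exist.

yes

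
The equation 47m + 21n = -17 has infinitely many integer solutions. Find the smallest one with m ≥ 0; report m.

5

gcd(47, 21):
  47 = 2·21 + 5
  21 = 4·5 + 1
  5 = 5·1
so gcd(47, 21) = 1.
1 divides -17, so solutions exist.
Back-substitute for Bézout coefficients:
  1 = 21 - 4·5
  ... = 47·(-4) + 21·(9)
Scale by -17/1 = -17: (m₀, n₀) = (68, -153).
General solution: m = 68 + 21t, n = -153 - 47t for integer t.
m ≥ 0: smallest is 68 mod 21 = 5 (at t = -3), with n = -12.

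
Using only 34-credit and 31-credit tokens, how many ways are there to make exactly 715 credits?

Need nonnegative integers with 34j + 31k = 715.
gcd(34, 31) = 1, and 34·(-10) + 31·(11) = 1.
So (j₀, k₀) = (-7150, 7865); general j = -7150 + 31t, k = 7865 - 34t.
j ≥ 0 ⇒ t ≥ 231; k ≥ 0 ⇒ t ≤ 231. That's 1 value of t.

1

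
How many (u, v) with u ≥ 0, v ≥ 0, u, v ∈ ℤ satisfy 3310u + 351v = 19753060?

gcd(3310, 351) = 1  (3310 = 9*351 + 151, 351 = 2*151 + 49, 151 = 3*49 + 4, 49 = 12*4 + 1, 4 = 4*1).
Back-substituting, 3310*(-86) + 351*(811) = 1.
Scale by 19753060: one solution is (-1698763160, 16019731660). Reduce u mod 351: (322, 53240).
General: u = 322 + 351t, v = 53240 - 3310t.
u ≥ 0 ⇒ t ≥ 0; v ≥ 0 ⇒ t ≤ 16. So t ∈ [0, 16]: 17 solutions.

17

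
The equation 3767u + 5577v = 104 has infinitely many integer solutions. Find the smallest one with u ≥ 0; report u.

3796

gcd(5577, 3767):
  5577 = 1×3767 + 1810
  3767 = 2×1810 + 147
  1810 = 12×147 + 46
  147 = 3×46 + 9
  46 = 5×9 + 1
  9 = 9×1
so gcd(5577, 3767) = 1.
1 divides 104, so solutions exist.
Back-substitute for Bézout coefficients:
  1 = 46 - 5×9
  ... = 3767×(-607) + 5577×(410)
Scale by 104/1 = 104: (u₀, v₀) = (-63128, 42640).
General solution: u = -63128 + 5577t, v = 42640 - 3767t for integer t.
u ≥ 0: smallest is -63128 mod 5577 = 3796 (at t = 12), with v = -2564.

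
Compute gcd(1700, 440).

20

gcd(1700, 440):
  1700 = 3·440 + 380
  440 = 1·380 + 60
  380 = 6·60 + 20
  60 = 3·20
so gcd(1700, 440) = 20.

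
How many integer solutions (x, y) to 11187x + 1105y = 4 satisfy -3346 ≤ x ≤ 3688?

7

gcd(11187, 1105) = 1.
By Bézout, 11187×(-492) + 1105×(4981) = 1.
Particular solution: (242, -2450).
General solution: x = 242 + 1105t, y = -2450 - 11187t for integer t.
-3346 ≤ 242 + 1105t ≤ 3688 gives t ∈ [-3, 3], which is 7 values.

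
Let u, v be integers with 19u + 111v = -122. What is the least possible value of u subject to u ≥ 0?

52

gcd(111, 19):
  111 = 5·19 + 16
  19 = 1·16 + 3
  16 = 5·3 + 1
  3 = 3·1
so gcd(111, 19) = 1.
1 divides -122, so solutions exist.
Back-substitute for Bézout coefficients:
  1 = 16 - 5·3
  ... = 19·(-35) + 111·(6)
Scale by -122/1 = -122: (u₀, v₀) = (4270, -732).
General solution: u = 4270 + 111t, v = -732 - 19t for integer t.
u ≥ 0: smallest is 4270 mod 111 = 52 (at t = -38), with v = -10.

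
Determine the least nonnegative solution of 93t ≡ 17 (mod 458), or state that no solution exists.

143

gcd(458, 93) = 1.
1 divides 17, so solutions exist.
By Bézout, 93×(197) + 458×(-40) = 1.
So 93×(197) ≡ 1 (mod 458); multiply by 17: t ≡ 3349 (mod 458).
Smallest nonnegative: t = 3349 mod 458 = 143.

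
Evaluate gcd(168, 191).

1

gcd(191, 168):
  191 = 1×168 + 23
  168 = 7×23 + 7
  23 = 3×7 + 2
  7 = 3×2 + 1
  2 = 2×1
so gcd(191, 168) = 1.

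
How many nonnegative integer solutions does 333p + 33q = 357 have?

gcd(333, 33) = 3  (333 = 10×33 + 3, 33 = 11×3).
Back-substituting, 333×(1) + 33×(-10) = 3.
Scale by 119: one solution is (119, -1190). Reduce p mod 11: (9, -80).
General: p = 9 + 11t, q = -80 - 111t.
p ≥ 0 ⇒ t ≥ 0; q ≥ 0 ⇒ t ≤ -1. So t ∈ [0, -1]: 0 solutions.

0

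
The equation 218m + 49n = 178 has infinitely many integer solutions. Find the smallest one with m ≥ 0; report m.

17

gcd(218, 49) = 1.
1 divides 178, so solutions exist.
By Bézout, 218·(-20) + 49·(89) = 1.
Scale by 178/1 = 178: (m₀, n₀) = (-3560, 15842).
General solution: m = -3560 + 49t, n = 15842 - 218t for integer t.
m ≥ 0: smallest is -3560 mod 49 = 17 (at t = 73), with n = -72.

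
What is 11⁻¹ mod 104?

gcd(104, 11) = 1  (104 = 9×11 + 5, 11 = 2×5 + 1, 5 = 5×1).
Back-substituting, 11×(19) + 104×(-2) = 1.
So 11×19 ≡ 1 (mod 104), and 19 mod 104 = 19.

19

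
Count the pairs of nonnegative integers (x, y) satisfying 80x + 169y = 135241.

10

gcd(169, 80) = 1.
By Bézout, 80*(-19) + 169*(9) = 1.
One solution: (66, 769).
General: x = 66 + 169t, y = 769 - 80t.
x ≥ 0 ⇒ t ≥ 0; y ≥ 0 ⇒ t ≤ 9. So t ∈ [0, 9]: 10 solutions.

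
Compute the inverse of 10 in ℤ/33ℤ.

gcd(33, 10) = 1.
By Bézout, 10·(10) + 33·(-3) = 1.
So 10·10 ≡ 1 (mod 33), and 10 mod 33 = 10.

10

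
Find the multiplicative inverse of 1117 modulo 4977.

gcd(4977, 1117):
  4977 = 4*1117 + 509
  1117 = 2*509 + 99
  509 = 5*99 + 14
  99 = 7*14 + 1
  14 = 14*1
so gcd(4977, 1117) = 1.
Back-substitute for Bézout coefficients:
  1 = 99 - 7*14
  ... = 1117*(352) + 4977*(-79)
So 1117*352 ≡ 1 (mod 4977), and 352 mod 4977 = 352.

352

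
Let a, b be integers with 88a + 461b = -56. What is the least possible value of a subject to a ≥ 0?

gcd(461, 88) = 1.
1 divides -56, so solutions exist.
By Bézout, 88*(-110) + 461*(21) = 1.
Scale by -56/1 = -56: (a₀, b₀) = (6160, -1176).
General solution: a = 6160 + 461t, b = -1176 - 88t for integer t.
a ≥ 0: smallest is 6160 mod 461 = 167 (at t = -13), with b = -32.

167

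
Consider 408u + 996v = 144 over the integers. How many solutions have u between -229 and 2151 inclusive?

28

gcd(996, 408) = 12  (996 = 2×408 + 180, 408 = 2×180 + 48, 180 = 3×48 + 36, 48 = 1×36 + 12, 36 = 3×12).
Back-substituting, 408×(22) + 996×(-9) = 12.
Scale by 12: particular solution (264, -108); reduce u mod 83: (15, -6).
General solution: u = 15 + 83t, v = -6 - 34t for integer t.
-229 ≤ 15 + 83t ≤ 2151 gives t ∈ [-2, 25], which is 28 values.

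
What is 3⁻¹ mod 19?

gcd(19, 3):
  19 = 6·3 + 1
  3 = 3·1
so gcd(19, 3) = 1.
Back-substitute for Bézout coefficients:
  1 = 19 - 6·3
  ... = 3·(-6) + 19·(1)
So 3·-6 ≡ 1 (mod 19), and -6 mod 19 = 13.

13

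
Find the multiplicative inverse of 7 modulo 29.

25

gcd(29, 7):
  29 = 4*7 + 1
  7 = 7*1
so gcd(29, 7) = 1.
Back-substitute for Bézout coefficients:
  1 = 29 - 4*7
  ... = 7*(-4) + 29*(1)
So 7*-4 ≡ 1 (mod 29), and -4 mod 29 = 25.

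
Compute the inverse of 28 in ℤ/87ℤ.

28

gcd(87, 28):
  87 = 3·28 + 3
  28 = 9·3 + 1
  3 = 3·1
so gcd(87, 28) = 1.
Back-substitute for Bézout coefficients:
  1 = 28 - 9·3
  ... = 28·(28) + 87·(-9)
So 28·28 ≡ 1 (mod 87), and 28 mod 87 = 28.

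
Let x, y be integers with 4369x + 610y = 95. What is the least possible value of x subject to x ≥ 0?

gcd(4369, 610) = 1  (4369 = 7*610 + 99, 610 = 6*99 + 16, 99 = 6*16 + 3, 16 = 5*3 + 1, 3 = 3*1).
1 divides 95, so solutions exist.
Back-substituting, 4369*(-191) + 610*(1368) = 1.
Scale by 95/1 = 95: (x₀, y₀) = (-18145, 129960).
General solution: x = -18145 + 610t, y = 129960 - 4369t for integer t.
x ≥ 0: smallest is -18145 mod 610 = 155 (at t = 30), with y = -1110.

155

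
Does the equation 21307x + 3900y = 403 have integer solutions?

yes

gcd(21307, 3900):
  21307 = 5·3900 + 1807
  3900 = 2·1807 + 286
  1807 = 6·286 + 91
  286 = 3·91 + 13
  91 = 7·13
so gcd(21307, 3900) = 13.
13 divides 403, so integer solutions exist.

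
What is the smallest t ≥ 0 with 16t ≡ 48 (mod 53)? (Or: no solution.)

3

gcd(53, 16):
  53 = 3·16 + 5
  16 = 3·5 + 1
  5 = 5·1
so gcd(53, 16) = 1.
1 divides 48, so solutions exist.
Back-substitute for Bézout coefficients:
  1 = 16 - 3·5
  ... = 16·(10) + 53·(-3)
So 16·(10) ≡ 1 (mod 53); multiply by 48: t ≡ 480 (mod 53).
Smallest nonnegative: t = 480 mod 53 = 3.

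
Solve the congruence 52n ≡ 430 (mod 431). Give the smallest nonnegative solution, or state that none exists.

gcd(431, 52):
  431 = 8*52 + 15
  52 = 3*15 + 7
  15 = 2*7 + 1
  7 = 7*1
so gcd(431, 52) = 1.
1 divides 430, so solutions exist.
Back-substitute for Bézout coefficients:
  1 = 15 - 2*7
  ... = 52*(-58) + 431*(7)
So 52*(-58) ≡ 1 (mod 431); multiply by 430: n ≡ -24940 (mod 431).
Smallest nonnegative: n = -24940 mod 431 = 58.

58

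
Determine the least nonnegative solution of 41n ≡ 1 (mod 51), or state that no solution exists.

gcd(51, 41) = 1.
1 divides 1, so solutions exist.
By Bézout, 41·(5) + 51·(-4) = 1.
So 41·(5) ≡ 1 (mod 51); multiply by 1: n ≡ 5 (mod 51).
Smallest nonnegative: n = 5 mod 51 = 5.

5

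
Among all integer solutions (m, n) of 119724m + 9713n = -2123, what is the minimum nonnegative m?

867

gcd(119724, 9713) = 11  (119724 = 12×9713 + 3168, 9713 = 3×3168 + 209, 3168 = 15×209 + 33, 209 = 6×33 + 11, 33 = 3×11).
11 divides -2123, so solutions exist.
Back-substituting, 119724×(-279) + 9713×(3439) = 11.
Scale by -2123/11 = -193: (m₀, n₀) = (53847, -663727).
General solution: m = 53847 + 883t, n = -663727 - 10884t for integer t.
m ≥ 0: smallest is 53847 mod 883 = 867 (at t = -60), with n = -10687.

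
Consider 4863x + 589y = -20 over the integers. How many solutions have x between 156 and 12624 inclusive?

gcd(4863, 589) = 1  (4863 = 8·589 + 151, 589 = 3·151 + 136, 151 = 1·136 + 15, 136 = 9·15 + 1, 15 = 15·1).
Back-substituting, 4863·(-39) + 589·(322) = 1.
Scale by -20: particular solution (780, -6440); reduce x mod 589: (191, -1577).
General solution: x = 191 + 589t, y = -1577 - 4863t for integer t.
156 ≤ 191 + 589t ≤ 12624 gives t ∈ [0, 21], which is 22 values.

22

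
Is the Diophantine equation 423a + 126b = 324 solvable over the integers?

yes

gcd(423, 126) = 9  (423 = 3×126 + 45, 126 = 2×45 + 36, 45 = 1×36 + 9, 36 = 4×9).
9 divides 324, so integer solutions exist.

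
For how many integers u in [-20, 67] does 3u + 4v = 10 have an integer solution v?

22

gcd(4, 3):
  4 = 1·3 + 1
  3 = 3·1
so gcd(4, 3) = 1.
Back-substitute for Bézout coefficients:
  1 = 4 - 1·3
  ... = 3·(-1) + 4·(1)
Scale by 10: particular solution (-10, 10); reduce u mod 4: (2, 1).
General solution: u = 2 + 4t, v = 1 - 3t for integer t.
-20 ≤ 2 + 4t ≤ 67 gives t ∈ [-5, 16], which is 22 values.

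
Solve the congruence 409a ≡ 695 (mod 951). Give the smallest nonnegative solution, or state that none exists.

gcd(951, 409):
  951 = 2·409 + 133
  409 = 3·133 + 10
  133 = 13·10 + 3
  10 = 3·3 + 1
  3 = 3·1
so gcd(951, 409) = 1.
1 divides 695, so solutions exist.
Back-substitute for Bézout coefficients:
  1 = 10 - 3·3
  ... = 409·(286) + 951·(-123)
So 409·(286) ≡ 1 (mod 951); multiply by 695: a ≡ 198770 (mod 951).
Smallest nonnegative: a = 198770 mod 951 = 11.

11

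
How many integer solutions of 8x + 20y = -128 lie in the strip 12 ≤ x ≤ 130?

gcd(20, 8):
  20 = 2*8 + 4
  8 = 2*4
so gcd(20, 8) = 4.
Back-substitute for Bézout coefficients:
  4 = 20 - 2*8
  ... = 8*(-2) + 20*(1)
Scale by -32: particular solution (64, -32); reduce x mod 5: (4, -8).
General solution: x = 4 + 5t, y = -8 - 2t for integer t.
12 ≤ 4 + 5t ≤ 130 gives t ∈ [2, 25], which is 24 values.

24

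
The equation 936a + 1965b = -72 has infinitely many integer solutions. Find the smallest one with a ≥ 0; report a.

403

gcd(1965, 936):
  1965 = 2×936 + 93
  936 = 10×93 + 6
  93 = 15×6 + 3
  6 = 2×3
so gcd(1965, 936) = 3.
3 divides -72, so solutions exist.
Back-substitute for Bézout coefficients:
  3 = 93 - 15×6
  ... = 936×(-317) + 1965×(151)
Scale by -72/3 = -24: (a₀, b₀) = (7608, -3624).
General solution: a = 7608 + 655t, b = -3624 - 312t for integer t.
a ≥ 0: smallest is 7608 mod 655 = 403 (at t = -11), with b = -192.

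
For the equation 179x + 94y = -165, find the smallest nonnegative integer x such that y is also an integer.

gcd(179, 94):
  179 = 1×94 + 85
  94 = 1×85 + 9
  85 = 9×9 + 4
  9 = 2×4 + 1
  4 = 4×1
so gcd(179, 94) = 1.
1 divides -165, so solutions exist.
Back-substitute for Bézout coefficients:
  1 = 9 - 2×4
  ... = 179×(-21) + 94×(40)
Scale by -165/1 = -165: (x₀, y₀) = (3465, -6600).
General solution: x = 3465 + 94t, y = -6600 - 179t for integer t.
x ≥ 0: smallest is 3465 mod 94 = 81 (at t = -36), with y = -156.

81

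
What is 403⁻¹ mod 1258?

231

gcd(1258, 403) = 1.
By Bézout, 403·(231) + 1258·(-74) = 1.
So 403·231 ≡ 1 (mod 1258), and 231 mod 1258 = 231.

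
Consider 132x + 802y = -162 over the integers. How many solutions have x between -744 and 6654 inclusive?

gcd(802, 132) = 2.
By Bézout, 132·(79) + 802·(-13) = 2.
Particular solution: (17, -3).
General solution: x = 17 + 401t, y = -3 - 66t for integer t.
-744 ≤ 17 + 401t ≤ 6654 gives t ∈ [-1, 16], which is 18 values.

18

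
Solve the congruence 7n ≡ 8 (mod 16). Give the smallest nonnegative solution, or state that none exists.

gcd(16, 7):
  16 = 2×7 + 2
  7 = 3×2 + 1
  2 = 2×1
so gcd(16, 7) = 1.
1 divides 8, so solutions exist.
Back-substitute for Bézout coefficients:
  1 = 7 - 3×2
  ... = 7×(7) + 16×(-3)
So 7×(7) ≡ 1 (mod 16); multiply by 8: n ≡ 56 (mod 16).
Smallest nonnegative: n = 56 mod 16 = 8.

8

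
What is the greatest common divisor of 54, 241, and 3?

1

gcd(241, 54):
  241 = 4·54 + 25
  54 = 2·25 + 4
  25 = 6·4 + 1
  4 = 4·1
so gcd(241, 54) = 1.
gcd(1, 3) = 1.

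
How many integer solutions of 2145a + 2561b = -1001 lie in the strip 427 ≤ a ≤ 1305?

4

gcd(2561, 2145) = 13.
By Bézout, 2145·(80) + 2561·(-67) = 13.
Particular solution: (144, -121).
General solution: a = 144 + 197t, b = -121 - 165t for integer t.
427 ≤ 144 + 197t ≤ 1305 gives t ∈ [2, 5], which is 4 values.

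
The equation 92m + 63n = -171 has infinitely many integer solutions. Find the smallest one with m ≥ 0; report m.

18

gcd(92, 63):
  92 = 1·63 + 29
  63 = 2·29 + 5
  29 = 5·5 + 4
  5 = 1·4 + 1
  4 = 4·1
so gcd(92, 63) = 1.
1 divides -171, so solutions exist.
Back-substitute for Bézout coefficients:
  1 = 5 - 1·4
  ... = 92·(-13) + 63·(19)
Scale by -171/1 = -171: (m₀, n₀) = (2223, -3249).
General solution: m = 2223 + 63t, n = -3249 - 92t for integer t.
m ≥ 0: smallest is 2223 mod 63 = 18 (at t = -35), with n = -29.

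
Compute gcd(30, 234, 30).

gcd(234, 30) = 6.
gcd(6, 30) = 6.

6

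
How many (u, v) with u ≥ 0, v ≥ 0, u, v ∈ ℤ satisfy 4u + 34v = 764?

12

gcd(34, 4) = 2  (34 = 8·4 + 2, 4 = 2·2).
Back-substituting, 4·(-8) + 34·(1) = 2.
Scale by 382: one solution is (-3056, 382). Reduce u mod 17: (4, 22).
General: u = 4 + 17t, v = 22 - 2t.
u ≥ 0 ⇒ t ≥ 0; v ≥ 0 ⇒ t ≤ 11. So t ∈ [0, 11]: 12 solutions.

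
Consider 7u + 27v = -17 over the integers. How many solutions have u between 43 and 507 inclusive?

gcd(27, 7) = 1.
By Bézout, 7*(4) + 27*(-1) = 1.
Particular solution: (13, -4).
General solution: u = 13 + 27t, v = -4 - 7t for integer t.
43 ≤ 13 + 27t ≤ 507 gives t ∈ [2, 18], which is 17 values.

17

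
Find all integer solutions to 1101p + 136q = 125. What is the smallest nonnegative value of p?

gcd(1101, 136) = 1  (1101 = 8*136 + 13, 136 = 10*13 + 6, 13 = 2*6 + 1, 6 = 6*1).
1 divides 125, so solutions exist.
Back-substituting, 1101*(21) + 136*(-170) = 1.
Scale by 125/1 = 125: (p₀, q₀) = (2625, -21250).
General solution: p = 2625 + 136t, q = -21250 - 1101t for integer t.
p ≥ 0: smallest is 2625 mod 136 = 41 (at t = -19), with q = -331.

41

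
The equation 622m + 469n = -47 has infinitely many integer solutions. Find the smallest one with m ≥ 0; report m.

61

gcd(622, 469) = 1  (622 = 1*469 + 153, 469 = 3*153 + 10, 153 = 15*10 + 3, 10 = 3*3 + 1, 3 = 3*1).
1 divides -47, so solutions exist.
Back-substituting, 622*(-141) + 469*(187) = 1.
Scale by -47/1 = -47: (m₀, n₀) = (6627, -8789).
General solution: m = 6627 + 469t, n = -8789 - 622t for integer t.
m ≥ 0: smallest is 6627 mod 469 = 61 (at t = -14), with n = -81.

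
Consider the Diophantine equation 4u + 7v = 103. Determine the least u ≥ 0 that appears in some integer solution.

gcd(7, 4):
  7 = 1×4 + 3
  4 = 1×3 + 1
  3 = 3×1
so gcd(7, 4) = 1.
1 divides 103, so solutions exist.
Back-substitute for Bézout coefficients:
  1 = 4 - 1×3
  ... = 4×(2) + 7×(-1)
Scale by 103/1 = 103: (u₀, v₀) = (206, -103).
General solution: u = 206 + 7t, v = -103 - 4t for integer t.
u ≥ 0: smallest is 206 mod 7 = 3 (at t = -29), with v = 13.

3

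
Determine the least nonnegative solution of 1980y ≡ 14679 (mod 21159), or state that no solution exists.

gcd(21159, 1980):
  21159 = 10·1980 + 1359
  1980 = 1·1359 + 621
  1359 = 2·621 + 117
  621 = 5·117 + 36
  117 = 3·36 + 9
  36 = 4·9
so gcd(21159, 1980) = 9.
9 divides 14679, so solutions exist.
Back-substitute for Bézout coefficients:
  9 = 117 - 3·36
  ... = 1980·(-545) + 21159·(51)
So 1980·(-545) ≡ 9 (mod 21159); multiply by 1631: y ≡ -888895 (mod 2351).
Smallest nonnegative: y = -888895 mod 2351 = 2134.

2134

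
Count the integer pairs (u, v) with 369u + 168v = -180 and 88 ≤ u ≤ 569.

gcd(369, 168) = 3  (369 = 2×168 + 33, 168 = 5×33 + 3, 33 = 11×3).
Back-substituting, 369×(-5) + 168×(11) = 3.
Scale by -60: particular solution (300, -660); reduce u mod 56: (20, -45).
General solution: u = 20 + 56t, v = -45 - 123t for integer t.
88 ≤ 20 + 56t ≤ 569 gives t ∈ [2, 9], which is 8 values.

8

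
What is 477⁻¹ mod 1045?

gcd(1045, 477) = 1.
By Bézout, 477×(333) + 1045×(-152) = 1.
So 477×333 ≡ 1 (mod 1045), and 333 mod 1045 = 333.

333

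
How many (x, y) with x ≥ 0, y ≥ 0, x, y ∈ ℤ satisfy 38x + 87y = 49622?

gcd(87, 38) = 1  (87 = 2·38 + 11, 38 = 3·11 + 5, 11 = 2·5 + 1, 5 = 5·1).
Back-substituting, 38·(-16) + 87·(7) = 1.
Scale by 49622: one solution is (-793952, 347354). Reduce x mod 87: (10, 566).
General: x = 10 + 87t, y = 566 - 38t.
x ≥ 0 ⇒ t ≥ 0; y ≥ 0 ⇒ t ≤ 14. So t ∈ [0, 14]: 15 solutions.

15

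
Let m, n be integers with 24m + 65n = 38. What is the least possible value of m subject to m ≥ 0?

7

gcd(65, 24):
  65 = 2*24 + 17
  24 = 1*17 + 7
  17 = 2*7 + 3
  7 = 2*3 + 1
  3 = 3*1
so gcd(65, 24) = 1.
1 divides 38, so solutions exist.
Back-substitute for Bézout coefficients:
  1 = 7 - 2*3
  ... = 24*(19) + 65*(-7)
Scale by 38/1 = 38: (m₀, n₀) = (722, -266).
General solution: m = 722 + 65t, n = -266 - 24t for integer t.
m ≥ 0: smallest is 722 mod 65 = 7 (at t = -11), with n = -2.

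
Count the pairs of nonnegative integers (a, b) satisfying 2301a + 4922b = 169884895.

gcd(4922, 2301) = 1.
By Bézout, 2301*(323) + 4922*(-151) = 1.
One solution: (2525, 33335).
General: a = 2525 + 4922t, b = 33335 - 2301t.
a ≥ 0 ⇒ t ≥ 0; b ≥ 0 ⇒ t ≤ 14. So t ∈ [0, 14]: 15 solutions.

15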